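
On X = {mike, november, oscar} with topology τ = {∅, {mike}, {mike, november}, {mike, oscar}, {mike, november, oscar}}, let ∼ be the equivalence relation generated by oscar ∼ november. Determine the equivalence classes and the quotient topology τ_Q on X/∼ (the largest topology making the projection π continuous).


X/∼ = {[mike], [november=oscar]}; |τ_Q| = 3.

Equivalence classes: [mike], [november=oscar].
Quotient map π: X → X/∼ sends mike ↦ [mike], november ↦ [november=oscar], oscar ↦ [november=oscar].
For each subset V ⊆ X/∼, compute π^{-1}(V) ⊆ X and check whether π^{-1}(V) ∈ τ. V is open in τ_Q iff π^{-1}(V) ∈ τ.
  V = {}: π^{-1}(V) = ∅ ∈ τ ✓.
  V = {[mike]}: π^{-1}(V) = {mike} ∈ τ ✓.
  V = {[november=oscar]}: π^{-1}(V) = {november, oscar} ∉ τ ✗.
  V = {[mike], [november=oscar]}: π^{-1}(V) = {mike, november, oscar} ∈ τ ✓.
Open sets in the quotient: τ_Q = {{}, {[mike]}, {[mike], [november=oscar]}} (3 elements).


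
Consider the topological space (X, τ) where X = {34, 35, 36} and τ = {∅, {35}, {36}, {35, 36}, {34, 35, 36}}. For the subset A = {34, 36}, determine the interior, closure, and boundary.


int(A) = {36}, cl(A) = {34, 36}, ∂A = {34}.

Closed sets in (X, τ) are complements of opens:
  closed(X, τ) = {∅, {34}, {34, 35}, {34, 36}, {34, 35, 36}}.
int(A) = ⋃ {U ∈ τ : U ⊆ A}. Opens contained in A: ∅, {36}.
Taking the union of these: int(A) = {36}.
cl(A) = ⋂ {C closed : A ⊆ C}. Closed sets containing A: {34, 36}, {34, 35, 36}.
Intersecting these: cl(A) = {34, 36}.
∂A = cl(A) ∖ int(A) = {34, 36} ∖ {36} = {34}.


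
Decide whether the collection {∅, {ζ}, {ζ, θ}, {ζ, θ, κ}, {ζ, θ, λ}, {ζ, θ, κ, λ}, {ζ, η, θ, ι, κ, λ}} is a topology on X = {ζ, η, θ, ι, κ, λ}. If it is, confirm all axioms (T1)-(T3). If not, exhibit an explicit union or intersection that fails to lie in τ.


τ IS a topology on X.

Axiom (T1): ∅ ∈ τ? Yes; X ∈ τ? Yes.
Axiom (T2/T3): check pairwise unions and intersections of members of τ.
All pairwise intersections and unions checked — each lies in τ. Therefore τ satisfies (T1), (T2), (T3): it IS a topology on X.


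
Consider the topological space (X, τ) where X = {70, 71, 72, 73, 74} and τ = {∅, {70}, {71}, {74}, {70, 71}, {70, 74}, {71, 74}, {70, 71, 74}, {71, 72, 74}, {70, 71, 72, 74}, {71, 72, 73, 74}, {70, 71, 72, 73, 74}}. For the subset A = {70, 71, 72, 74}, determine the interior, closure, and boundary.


int(A) = {70, 71, 72, 74}, cl(A) = {70, 71, 72, 73, 74}, ∂A = {73}.

Closed sets in (X, τ) are complements of opens:
  closed(X, τ) = {∅, {70}, {73}, {70, 73}, {72, 73}, {70, 72, 73}, {71, 72, 73}, {72, 73, 74}, {70, 71, 72, 73}, {70, 72, 73, 74}, {71, 72, 73, 74}, {70, 71, 72, 73, 74}}.
int(A) = ⋃ {U ∈ τ : U ⊆ A}. Opens contained in A: ∅, {70}, {71}, {74}, {70, 71}, {70, 74}, {71, 74}, {70, 71, 74}, {71, 72, 74}, {70, 71, 72, 74}.
Taking the union of these: int(A) = {70, 71, 72, 74}.
cl(A) = ⋂ {C closed : A ⊆ C}. Closed sets containing A: {70, 71, 72, 73, 74}.
Intersecting these: cl(A) = {70, 71, 72, 73, 74}.
∂A = cl(A) ∖ int(A) = {70, 71, 72, 73, 74} ∖ {70, 71, 72, 74} = {73}.


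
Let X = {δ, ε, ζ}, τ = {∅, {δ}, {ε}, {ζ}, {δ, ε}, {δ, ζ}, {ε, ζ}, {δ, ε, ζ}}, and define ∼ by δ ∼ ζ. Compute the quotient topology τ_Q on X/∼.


X/∼ = {[δ=ζ], [ε]}; |τ_Q| = 4.

Equivalence classes: [δ=ζ], [ε].
Quotient map π: X → X/∼ sends δ ↦ [δ=ζ], ε ↦ [ε], ζ ↦ [δ=ζ].
For each subset V ⊆ X/∼, compute π^{-1}(V) ⊆ X and check whether π^{-1}(V) ∈ τ. V is open in τ_Q iff π^{-1}(V) ∈ τ.
  V = {}: π^{-1}(V) = ∅ ∈ τ ✓.
  V = {[δ=ζ]}: π^{-1}(V) = {δ, ζ} ∈ τ ✓.
  V = {[ε]}: π^{-1}(V) = {ε} ∈ τ ✓.
  V = {[δ=ζ], [ε]}: π^{-1}(V) = {δ, ε, ζ} ∈ τ ✓.
Open sets in the quotient: τ_Q = {{}, {[δ=ζ]}, {[ε]}, {[δ=ζ], [ε]}} (4 elements).


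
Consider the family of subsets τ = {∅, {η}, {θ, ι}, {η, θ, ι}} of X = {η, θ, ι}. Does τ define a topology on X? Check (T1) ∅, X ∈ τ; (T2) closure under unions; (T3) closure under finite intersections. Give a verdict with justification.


τ IS a topology on X.

Axiom (T1): ∅ ∈ τ? Yes; X ∈ τ? Yes.
Axiom (T2/T3): check pairwise unions and intersections of members of τ.
All pairwise intersections and unions checked — each lies in τ. Therefore τ satisfies (T1), (T2), (T3): it IS a topology on X.


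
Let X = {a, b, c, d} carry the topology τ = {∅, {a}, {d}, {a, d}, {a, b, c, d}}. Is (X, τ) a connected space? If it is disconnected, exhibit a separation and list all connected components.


(X, τ) is connected.

Find clopen sets (U ∈ τ with X ∖ U ∈ τ):
  U = ∅, X ∖ U = {a, b, c, d} — both open, so U is clopen.
  U = {a, b, c, d}, X ∖ U = ∅ — both open, so U is clopen.
Only trivial clopens (∅ and X) exist, so (X, τ) is connected.
Compute connected components by grouping points that agree on all clopens:
  component: {a, b, c, d}


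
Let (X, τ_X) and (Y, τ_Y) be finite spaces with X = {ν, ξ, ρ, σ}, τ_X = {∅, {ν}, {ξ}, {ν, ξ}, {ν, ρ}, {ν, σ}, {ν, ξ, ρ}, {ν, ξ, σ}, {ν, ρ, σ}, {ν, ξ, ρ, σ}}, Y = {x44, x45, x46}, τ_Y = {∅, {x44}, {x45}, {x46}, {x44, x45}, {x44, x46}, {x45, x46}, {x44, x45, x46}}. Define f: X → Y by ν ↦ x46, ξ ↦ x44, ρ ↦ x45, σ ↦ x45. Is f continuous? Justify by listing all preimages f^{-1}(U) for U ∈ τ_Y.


f is NOT continuous.

Compute f^{-1}(U) for each U ∈ τ_Y:
  U = ∅: f^{-1}(U) = ∅ ∈ τ_X ✓.
  U = {x44}: f^{-1}(U) = {ξ} ∈ τ_X ✓.
  U = {x45}: f^{-1}(U) = {ρ, σ} ∉ τ_X ✗.
  U = {x46}: f^{-1}(U) = {ν} ∈ τ_X ✓.
  U = {x44, x45}: f^{-1}(U) = {ξ, ρ, σ} ∉ τ_X ✗.
  U = {x44, x46}: f^{-1}(U) = {ν, ξ} ∈ τ_X ✓.
  U = {x45, x46}: f^{-1}(U) = {ν, ρ, σ} ∈ τ_X ✓.
  U = {x44, x45, x46}: f^{-1}(U) = {ν, ξ, ρ, σ} ∈ τ_X ✓.
Found U = {x45} with f^{-1}(U) = {ρ, σ} not in τ_X. Therefore f is NOT continuous.


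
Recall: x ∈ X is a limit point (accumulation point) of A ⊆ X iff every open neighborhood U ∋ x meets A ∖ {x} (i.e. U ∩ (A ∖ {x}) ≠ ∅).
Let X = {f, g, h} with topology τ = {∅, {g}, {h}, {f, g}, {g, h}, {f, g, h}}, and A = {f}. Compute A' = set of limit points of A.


A' = ∅

For each x ∈ X, list the open sets U ∈ τ with x ∈ U, then check whether U ∩ (A ∖ {x}) ≠ ∅ for every such U.
  x = f: open {f, g} ∋ x has {f, g} ∩ (A ∖ {f}) = ∅, so x is NOT a limit point.
  x = g: open {g} ∋ x has {g} ∩ (A ∖ {g}) = ∅, so x is NOT a limit point.
  x = h: open {h} ∋ x has {h} ∩ (A ∖ {h}) = ∅, so x is NOT a limit point.
Collecting: A' = ∅.


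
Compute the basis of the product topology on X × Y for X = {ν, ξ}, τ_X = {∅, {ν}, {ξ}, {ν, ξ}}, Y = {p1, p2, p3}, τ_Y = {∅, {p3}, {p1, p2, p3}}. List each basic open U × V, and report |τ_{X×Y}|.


Basis B = {∅ × ∅, {ν} × {p3}, {ξ} × {p3}, {ν, ξ} × {p3}, {ν} × {p1, p2, p3}, {ξ} × {p1, p2, p3}, {ν, ξ} × {p1, p2, p3}}; |τ_{X×Y}| = 9.

Enumerate products U × V with U ∈ τ_X, V ∈ τ_Y (deduplicated):
  ∅ × ∅ = {} (∅)
  {ν} × {p3} = {(ν,p3)}
  {ξ} × {p3} = {(ξ,p3)}
  {ν, ξ} × {p3} = {(ν,p3), (ξ,p3)}
  {ν} × {p1, p2, p3} = {(ν,p1), (ν,p2), (ν,p3)}
  {ξ} × {p1, p2, p3} = {(ξ,p1), (ξ,p2), (ξ,p3)}
  {ν, ξ} × {p1, p2, p3} = {(ν,p1), (ν,p2), (ν,p3), (ξ,p1), (ξ,p2), (ξ,p3)}
These 7 distinct sets form the basis B.
Close under arbitrary unions to get τ_{X×Y}; counting gives |τ_{X×Y}| = 9.


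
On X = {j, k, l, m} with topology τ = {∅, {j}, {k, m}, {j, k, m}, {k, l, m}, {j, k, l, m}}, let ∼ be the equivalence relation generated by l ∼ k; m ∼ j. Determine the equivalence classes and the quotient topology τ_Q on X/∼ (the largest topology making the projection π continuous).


X/∼ = {[j=m], [k=l]}; |τ_Q| = 2.

Equivalence classes: [j=m], [k=l].
Quotient map π: X → X/∼ sends j ↦ [j=m], k ↦ [k=l], l ↦ [k=l], m ↦ [j=m].
For each subset V ⊆ X/∼, compute π^{-1}(V) ⊆ X and check whether π^{-1}(V) ∈ τ. V is open in τ_Q iff π^{-1}(V) ∈ τ.
  V = {}: π^{-1}(V) = ∅ ∈ τ ✓.
  V = {[j=m]}: π^{-1}(V) = {j, m} ∉ τ ✗.
  V = {[k=l]}: π^{-1}(V) = {k, l} ∉ τ ✗.
  V = {[j=m], [k=l]}: π^{-1}(V) = {j, k, l, m} ∈ τ ✓.
Open sets in the quotient: τ_Q = {{}, {[j=m], [k=l]}} (2 elements).


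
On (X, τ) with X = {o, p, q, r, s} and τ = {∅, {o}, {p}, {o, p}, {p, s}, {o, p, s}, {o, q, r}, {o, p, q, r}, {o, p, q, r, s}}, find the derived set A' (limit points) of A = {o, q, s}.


A' = {q, r}

For each x ∈ X, list the open sets U ∈ τ with x ∈ U, then check whether U ∩ (A ∖ {x}) ≠ ∅ for every such U.
  x = o: open {o} ∋ x has {o} ∩ (A ∖ {o}) = ∅, so x is NOT a limit point.
  x = p: open {p} ∋ x has {p} ∩ (A ∖ {p}) = ∅, so x is NOT a limit point.
  x = q: opens ∋ x are {o, q, r}, {o, p, q, r}, {o, p, q, r, s}; each meets A ∖ {q}, so x IS a limit point.
  x = r: opens ∋ x are {o, q, r}, {o, p, q, r}, {o, p, q, r, s}; each meets A ∖ {r}, so x IS a limit point.
  x = s: open {p, s} ∋ x has {p, s} ∩ (A ∖ {s}) = ∅, so x is NOT a limit point.
Collecting: A' = {q, r}.


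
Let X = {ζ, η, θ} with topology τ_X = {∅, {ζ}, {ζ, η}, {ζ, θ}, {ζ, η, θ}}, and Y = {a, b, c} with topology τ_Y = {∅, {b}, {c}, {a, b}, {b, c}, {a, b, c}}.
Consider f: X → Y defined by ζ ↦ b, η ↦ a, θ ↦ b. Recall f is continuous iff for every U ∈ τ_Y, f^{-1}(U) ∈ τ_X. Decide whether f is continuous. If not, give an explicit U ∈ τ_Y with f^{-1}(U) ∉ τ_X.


f IS continuous.

Compute f^{-1}(U) for each U ∈ τ_Y:
  U = ∅: f^{-1}(U) = ∅ ∈ τ_X ✓.
  U = {b}: f^{-1}(U) = {ζ, θ} ∈ τ_X ✓.
  U = {c}: f^{-1}(U) = ∅ ∈ τ_X ✓.
  U = {a, b}: f^{-1}(U) = {ζ, η, θ} ∈ τ_X ✓.
  U = {b, c}: f^{-1}(U) = {ζ, θ} ∈ τ_X ✓.
  U = {a, b, c}: f^{-1}(U) = {ζ, η, θ} ∈ τ_X ✓.
Every preimage lies in τ_X, so f IS continuous.


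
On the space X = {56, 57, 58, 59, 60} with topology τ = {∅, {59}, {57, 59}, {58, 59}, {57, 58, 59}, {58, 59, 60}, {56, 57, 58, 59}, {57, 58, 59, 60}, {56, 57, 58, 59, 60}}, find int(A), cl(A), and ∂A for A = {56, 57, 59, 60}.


int(A) = {57, 59}, cl(A) = {56, 57, 58, 59, 60}, ∂A = {56, 58, 60}.

Closed sets in (X, τ) are complements of opens:
  closed(X, τ) = {∅, {56}, {60}, {56, 57}, {56, 60}, {56, 57, 60}, {56, 58, 60}, {56, 57, 58, 60}, {56, 57, 58, 59, 60}}.
int(A) = ⋃ {U ∈ τ : U ⊆ A}. Opens contained in A: ∅, {59}, {57, 59}.
Taking the union of these: int(A) = {57, 59}.
cl(A) = ⋂ {C closed : A ⊆ C}. Closed sets containing A: {56, 57, 58, 59, 60}.
Intersecting these: cl(A) = {56, 57, 58, 59, 60}.
∂A = cl(A) ∖ int(A) = {56, 57, 58, 59, 60} ∖ {57, 59} = {56, 58, 60}.


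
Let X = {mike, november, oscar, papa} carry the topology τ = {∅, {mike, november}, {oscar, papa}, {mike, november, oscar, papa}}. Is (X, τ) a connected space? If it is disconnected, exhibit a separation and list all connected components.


(X, τ) is disconnected; components = [{mike, november}, {oscar, papa}].

Find clopen sets (U ∈ τ with X ∖ U ∈ τ):
  U = ∅, X ∖ U = {mike, november, oscar, papa} — both open, so U is clopen.
  U = {mike, november}, X ∖ U = {oscar, papa} — both open, so U is clopen.
  U = {oscar, papa}, X ∖ U = {mike, november} — both open, so U is clopen.
  U = {mike, november, oscar, papa}, X ∖ U = ∅ — both open, so U is clopen.
Nontrivial clopen(s) exist: e.g. {mike, november}. So (X, τ) is disconnected.
Compute connected components by grouping points that agree on all clopens:
  component: {mike, november}
  component: {oscar, papa}


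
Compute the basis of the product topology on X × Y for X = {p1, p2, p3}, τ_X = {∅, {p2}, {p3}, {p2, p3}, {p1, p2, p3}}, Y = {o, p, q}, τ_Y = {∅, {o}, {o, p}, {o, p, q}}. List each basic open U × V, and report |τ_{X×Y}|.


Basis B = {∅ × ∅, {p2} × {o}, {p3} × {o}, {p2} × {o, p}, {p2, p3} × {o}, {p3} × {o, p}, {p1, p2, p3} × {o}, {p2} × {o, p, q}, {p3} × {o, p, q}, {p2, p3} × {o, p}, {p1, p2, p3} × {o, p}, {p2, p3} × {o, p, q}, {p1, p2, p3} × {o, p, q}}; |τ_{X×Y}| = 30.

Enumerate products U × V with U ∈ τ_X, V ∈ τ_Y (deduplicated):
  ∅ × ∅ = {} (∅)
  {p2} × {o} = {(p2,o)}
  {p3} × {o} = {(p3,o)}
  {p2} × {o, p} = {(p2,o), (p2,p)}
  {p2, p3} × {o} = {(p2,o), (p3,o)}
  {p3} × {o, p} = {(p3,o), (p3,p)}
  {p1, p2, p3} × {o} = {(p1,o), (p2,o), (p3,o)}
  {p2} × {o, p, q} = {(p2,o), (p2,p), (p2,q)}
  {p3} × {o, p, q} = {(p3,o), (p3,p), (p3,q)}
  {p2, p3} × {o, p} = {(p2,o), (p2,p), (p3,o), (p3,p)}
  {p1, p2, p3} × {o, p} = {(p1,o), (p1,p), (p2,o), (p2,p), (p3,o), (p3,p)}
  {p2, p3} × {o, p, q} = {(p2,o), (p2,p), (p2,q), (p3,o), (p3,p), (p3,q)}
  {p1, p2, p3} × {o, p, q} = {(p1,o), (p1,p), (p1,q), (p2,o), (p2,p), (p2,q), (p3,o), (p3,p), (p3,q)}
These 13 distinct sets form the basis B.
Close under arbitrary unions to get τ_{X×Y}; counting gives |τ_{X×Y}| = 30.


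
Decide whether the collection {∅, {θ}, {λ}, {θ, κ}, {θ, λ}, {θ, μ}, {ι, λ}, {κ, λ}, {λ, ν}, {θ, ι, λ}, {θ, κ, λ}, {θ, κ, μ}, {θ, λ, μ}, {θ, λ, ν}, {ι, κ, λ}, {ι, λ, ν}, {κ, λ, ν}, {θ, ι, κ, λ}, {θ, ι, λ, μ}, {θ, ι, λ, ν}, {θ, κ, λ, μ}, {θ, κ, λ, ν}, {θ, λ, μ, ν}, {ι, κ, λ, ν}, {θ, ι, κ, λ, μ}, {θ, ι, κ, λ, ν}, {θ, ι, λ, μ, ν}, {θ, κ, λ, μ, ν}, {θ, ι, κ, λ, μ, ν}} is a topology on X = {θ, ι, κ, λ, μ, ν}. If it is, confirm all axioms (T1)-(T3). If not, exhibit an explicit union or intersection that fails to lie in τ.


τ is NOT a topology on X.

Axiom (T1): ∅ ∈ τ? Yes; X ∈ τ? Yes.
Axiom (T2/T3): check pairwise unions and intersections of members of τ.
Counterexample for (T3): {θ, κ} ∩ {κ, λ} = {κ} ∉ τ. Therefore τ is NOT a topology.


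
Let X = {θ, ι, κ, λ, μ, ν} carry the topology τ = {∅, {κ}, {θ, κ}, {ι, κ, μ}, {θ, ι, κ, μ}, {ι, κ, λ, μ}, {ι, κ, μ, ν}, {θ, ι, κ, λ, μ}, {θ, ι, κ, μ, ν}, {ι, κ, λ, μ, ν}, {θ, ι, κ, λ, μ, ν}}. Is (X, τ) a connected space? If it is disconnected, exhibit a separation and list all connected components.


(X, τ) is connected.

Find clopen sets (U ∈ τ with X ∖ U ∈ τ):
  U = ∅, X ∖ U = {θ, ι, κ, λ, μ, ν} — both open, so U is clopen.
  U = {θ, ι, κ, λ, μ, ν}, X ∖ U = ∅ — both open, so U is clopen.
Only trivial clopens (∅ and X) exist, so (X, τ) is connected.
Compute connected components by grouping points that agree on all clopens:
  component: {θ, ι, κ, λ, μ, ν}


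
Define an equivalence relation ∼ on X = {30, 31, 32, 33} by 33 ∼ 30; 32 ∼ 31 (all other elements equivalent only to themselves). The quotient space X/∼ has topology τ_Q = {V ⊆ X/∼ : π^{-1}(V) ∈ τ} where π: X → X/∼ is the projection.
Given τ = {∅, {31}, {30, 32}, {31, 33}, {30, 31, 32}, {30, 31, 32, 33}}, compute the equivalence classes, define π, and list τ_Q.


X/∼ = {[30=33], [31=32]}; |τ_Q| = 2.

Equivalence classes: [30=33], [31=32].
Quotient map π: X → X/∼ sends 30 ↦ [30=33], 31 ↦ [31=32], 32 ↦ [31=32], 33 ↦ [30=33].
For each subset V ⊆ X/∼, compute π^{-1}(V) ⊆ X and check whether π^{-1}(V) ∈ τ. V is open in τ_Q iff π^{-1}(V) ∈ τ.
  V = {}: π^{-1}(V) = ∅ ∈ τ ✓.
  V = {[30=33]}: π^{-1}(V) = {30, 33} ∉ τ ✗.
  V = {[31=32]}: π^{-1}(V) = {31, 32} ∉ τ ✗.
  V = {[30=33], [31=32]}: π^{-1}(V) = {30, 31, 32, 33} ∈ τ ✓.
Open sets in the quotient: τ_Q = {{}, {[30=33], [31=32]}} (2 elements).


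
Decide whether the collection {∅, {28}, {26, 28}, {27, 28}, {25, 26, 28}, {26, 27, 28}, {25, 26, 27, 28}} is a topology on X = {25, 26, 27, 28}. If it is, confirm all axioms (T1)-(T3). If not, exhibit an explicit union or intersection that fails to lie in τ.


τ IS a topology on X.

Axiom (T1): ∅ ∈ τ? Yes; X ∈ τ? Yes.
Axiom (T2/T3): check pairwise unions and intersections of members of τ.
All pairwise intersections and unions checked — each lies in τ. Therefore τ satisfies (T1), (T2), (T3): it IS a topology on X.


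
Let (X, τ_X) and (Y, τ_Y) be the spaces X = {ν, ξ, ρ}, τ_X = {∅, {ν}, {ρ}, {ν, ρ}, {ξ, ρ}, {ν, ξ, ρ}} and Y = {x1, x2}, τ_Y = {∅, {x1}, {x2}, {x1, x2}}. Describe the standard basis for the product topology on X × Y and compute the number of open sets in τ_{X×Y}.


Basis B = {∅ × ∅, {ν} × {x1}, {ν} × {x2}, {ρ} × {x1}, {ρ} × {x2}, {ν} × {x1, x2}, {ν, ρ} × {x1}, {ν, ρ} × {x2}, {ξ, ρ} × {x1}, {ξ, ρ} × {x2}, {ρ} × {x1, x2}, {ν, ξ, ρ} × {x1}, {ν, ξ, ρ} × {x2}, {ν, ρ} × {x1, x2}, {ξ, ρ} × {x1, x2}, {ν, ξ, ρ} × {x1, x2}}; |τ_{X×Y}| = 36.

Enumerate products U × V with U ∈ τ_X, V ∈ τ_Y (deduplicated):
  ∅ × ∅ = {} (∅)
  {ν} × {x1} = {(ν,x1)}
  {ν} × {x2} = {(ν,x2)}
  {ρ} × {x1} = {(ρ,x1)}
  {ρ} × {x2} = {(ρ,x2)}
  {ν} × {x1, x2} = {(ν,x1), (ν,x2)}
  {ν, ρ} × {x1} = {(ν,x1), (ρ,x1)}
  {ν, ρ} × {x2} = {(ν,x2), (ρ,x2)}
  {ξ, ρ} × {x1} = {(ξ,x1), (ρ,x1)}
  {ξ, ρ} × {x2} = {(ξ,x2), (ρ,x2)}
  {ρ} × {x1, x2} = {(ρ,x1), (ρ,x2)}
  {ν, ξ, ρ} × {x1} = {(ν,x1), (ξ,x1), (ρ,x1)}
  {ν, ξ, ρ} × {x2} = {(ν,x2), (ξ,x2), (ρ,x2)}
  {ν, ρ} × {x1, x2} = {(ν,x1), (ν,x2), (ρ,x1), (ρ,x2)}
  {ξ, ρ} × {x1, x2} = {(ξ,x1), (ξ,x2), (ρ,x1), (ρ,x2)}
  {ν, ξ, ρ} × {x1, x2} = {(ν,x1), (ν,x2), (ξ,x1), (ξ,x2), (ρ,x1), (ρ,x2)}
These 16 distinct sets form the basis B.
Close under arbitrary unions to get τ_{X×Y}; counting gives |τ_{X×Y}| = 36.


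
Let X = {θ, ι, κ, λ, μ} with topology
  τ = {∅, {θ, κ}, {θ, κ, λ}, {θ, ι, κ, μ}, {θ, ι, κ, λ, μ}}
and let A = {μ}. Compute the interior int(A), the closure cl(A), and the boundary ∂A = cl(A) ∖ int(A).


int(A) = ∅, cl(A) = {ι, μ}, ∂A = {ι, μ}.

Closed sets in (X, τ) are complements of opens:
  closed(X, τ) = {∅, {λ}, {ι, μ}, {ι, λ, μ}, {θ, ι, κ, λ, μ}}.
int(A) = ⋃ {U ∈ τ : U ⊆ A}. Opens contained in A: ∅.
Taking the union of these: int(A) = ∅.
cl(A) = ⋂ {C closed : A ⊆ C}. Closed sets containing A: {ι, μ}, {ι, λ, μ}, {θ, ι, κ, λ, μ}.
Intersecting these: cl(A) = {ι, μ}.
∂A = cl(A) ∖ int(A) = {ι, μ} ∖ ∅ = {ι, μ}.


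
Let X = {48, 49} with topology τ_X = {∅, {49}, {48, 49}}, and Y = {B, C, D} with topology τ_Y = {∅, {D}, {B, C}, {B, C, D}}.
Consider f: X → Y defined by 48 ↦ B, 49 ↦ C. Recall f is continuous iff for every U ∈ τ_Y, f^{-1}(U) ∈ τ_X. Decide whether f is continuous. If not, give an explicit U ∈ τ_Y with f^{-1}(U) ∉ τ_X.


f IS continuous.

Compute f^{-1}(U) for each U ∈ τ_Y:
  U = ∅: f^{-1}(U) = ∅ ∈ τ_X ✓.
  U = {D}: f^{-1}(U) = ∅ ∈ τ_X ✓.
  U = {B, C}: f^{-1}(U) = {48, 49} ∈ τ_X ✓.
  U = {B, C, D}: f^{-1}(U) = {48, 49} ∈ τ_X ✓.
Every preimage lies in τ_X, so f IS continuous.


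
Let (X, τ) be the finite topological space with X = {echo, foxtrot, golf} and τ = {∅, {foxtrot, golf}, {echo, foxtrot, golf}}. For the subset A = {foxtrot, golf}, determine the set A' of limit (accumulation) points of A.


A' = {echo, foxtrot, golf}

For each x ∈ X, list the open sets U ∈ τ with x ∈ U, then check whether U ∩ (A ∖ {x}) ≠ ∅ for every such U.
  x = echo: opens ∋ x are {echo, foxtrot, golf}; each meets A ∖ {echo}, so x IS a limit point.
  x = foxtrot: opens ∋ x are {foxtrot, golf}, {echo, foxtrot, golf}; each meets A ∖ {foxtrot}, so x IS a limit point.
  x = golf: opens ∋ x are {foxtrot, golf}, {echo, foxtrot, golf}; each meets A ∖ {golf}, so x IS a limit point.
Collecting: A' = {echo, foxtrot, golf}.


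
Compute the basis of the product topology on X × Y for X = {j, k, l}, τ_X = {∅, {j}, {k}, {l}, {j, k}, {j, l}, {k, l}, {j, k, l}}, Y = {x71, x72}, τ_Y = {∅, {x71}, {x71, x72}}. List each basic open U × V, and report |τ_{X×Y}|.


Basis B = {∅ × ∅, {j} × {x71}, {k} × {x71}, {l} × {x71}, {j} × {x71, x72}, {j, k} × {x71}, {j, l} × {x71}, {k} × {x71, x72}, {k, l} × {x71}, {l} × {x71, x72}, {j, k, l} × {x71}, {j, k} × {x71, x72}, {j, l} × {x71, x72}, {k, l} × {x71, x72}, {j, k, l} × {x71, x72}}; |τ_{X×Y}| = 27.

Enumerate products U × V with U ∈ τ_X, V ∈ τ_Y (deduplicated):
  ∅ × ∅ = {} (∅)
  {j} × {x71} = {(j,x71)}
  {k} × {x71} = {(k,x71)}
  {l} × {x71} = {(l,x71)}
  {j} × {x71, x72} = {(j,x71), (j,x72)}
  {j, k} × {x71} = {(j,x71), (k,x71)}
  {j, l} × {x71} = {(j,x71), (l,x71)}
  {k} × {x71, x72} = {(k,x71), (k,x72)}
  {k, l} × {x71} = {(k,x71), (l,x71)}
  {l} × {x71, x72} = {(l,x71), (l,x72)}
  {j, k, l} × {x71} = {(j,x71), (k,x71), (l,x71)}
  {j, k} × {x71, x72} = {(j,x71), (j,x72), (k,x71), (k,x72)}
  {j, l} × {x71, x72} = {(j,x71), (j,x72), (l,x71), (l,x72)}
  {k, l} × {x71, x72} = {(k,x71), (k,x72), (l,x71), (l,x72)}
  {j, k, l} × {x71, x72} = {(j,x71), (j,x72), (k,x71), (k,x72), (l,x71), (l,x72)}
These 15 distinct sets form the basis B.
Close under arbitrary unions to get τ_{X×Y}; counting gives |τ_{X×Y}| = 27.


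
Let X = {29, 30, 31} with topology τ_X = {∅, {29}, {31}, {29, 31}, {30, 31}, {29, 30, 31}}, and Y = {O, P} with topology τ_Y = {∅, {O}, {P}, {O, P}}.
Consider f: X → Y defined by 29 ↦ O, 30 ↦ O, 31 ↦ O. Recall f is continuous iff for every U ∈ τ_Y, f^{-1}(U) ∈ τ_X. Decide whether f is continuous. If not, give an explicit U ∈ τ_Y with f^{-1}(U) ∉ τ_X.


f IS continuous.

Compute f^{-1}(U) for each U ∈ τ_Y:
  U = ∅: f^{-1}(U) = ∅ ∈ τ_X ✓.
  U = {O}: f^{-1}(U) = {29, 30, 31} ∈ τ_X ✓.
  U = {P}: f^{-1}(U) = ∅ ∈ τ_X ✓.
  U = {O, P}: f^{-1}(U) = {29, 30, 31} ∈ τ_X ✓.
Every preimage lies in τ_X, so f IS continuous.


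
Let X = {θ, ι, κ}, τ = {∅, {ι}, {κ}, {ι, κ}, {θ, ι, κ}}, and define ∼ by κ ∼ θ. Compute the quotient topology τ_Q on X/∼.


X/∼ = {[θ=κ], [ι]}; |τ_Q| = 3.

Equivalence classes: [θ=κ], [ι].
Quotient map π: X → X/∼ sends θ ↦ [θ=κ], ι ↦ [ι], κ ↦ [θ=κ].
For each subset V ⊆ X/∼, compute π^{-1}(V) ⊆ X and check whether π^{-1}(V) ∈ τ. V is open in τ_Q iff π^{-1}(V) ∈ τ.
  V = {}: π^{-1}(V) = ∅ ∈ τ ✓.
  V = {[θ=κ]}: π^{-1}(V) = {θ, κ} ∉ τ ✗.
  V = {[ι]}: π^{-1}(V) = {ι} ∈ τ ✓.
  V = {[θ=κ], [ι]}: π^{-1}(V) = {θ, ι, κ} ∈ τ ✓.
Open sets in the quotient: τ_Q = {{}, {[ι]}, {[θ=κ], [ι]}} (3 elements).


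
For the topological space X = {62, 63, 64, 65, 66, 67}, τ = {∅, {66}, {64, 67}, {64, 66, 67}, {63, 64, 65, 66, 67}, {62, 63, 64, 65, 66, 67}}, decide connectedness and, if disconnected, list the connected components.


(X, τ) is connected.

Find clopen sets (U ∈ τ with X ∖ U ∈ τ):
  U = ∅, X ∖ U = {62, 63, 64, 65, 66, 67} — both open, so U is clopen.
  U = {62, 63, 64, 65, 66, 67}, X ∖ U = ∅ — both open, so U is clopen.
Only trivial clopens (∅ and X) exist, so (X, τ) is connected.
Compute connected components by grouping points that agree on all clopens:
  component: {62, 63, 64, 65, 66, 67}


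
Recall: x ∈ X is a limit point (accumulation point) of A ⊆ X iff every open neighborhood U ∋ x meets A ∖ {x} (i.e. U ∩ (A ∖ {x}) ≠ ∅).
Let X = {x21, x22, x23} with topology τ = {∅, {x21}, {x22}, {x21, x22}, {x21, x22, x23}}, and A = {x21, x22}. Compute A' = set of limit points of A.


A' = {x23}

For each x ∈ X, list the open sets U ∈ τ with x ∈ U, then check whether U ∩ (A ∖ {x}) ≠ ∅ for every such U.
  x = x21: open {x21} ∋ x has {x21} ∩ (A ∖ {x21}) = ∅, so x is NOT a limit point.
  x = x22: open {x22} ∋ x has {x22} ∩ (A ∖ {x22}) = ∅, so x is NOT a limit point.
  x = x23: opens ∋ x are {x21, x22, x23}; each meets A ∖ {x23}, so x IS a limit point.
Collecting: A' = {x23}.


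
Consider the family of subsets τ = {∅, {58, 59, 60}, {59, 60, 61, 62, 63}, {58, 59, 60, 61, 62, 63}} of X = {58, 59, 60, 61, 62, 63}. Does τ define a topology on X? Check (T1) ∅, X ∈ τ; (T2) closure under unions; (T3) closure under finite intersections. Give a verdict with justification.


τ is NOT a topology on X.

Axiom (T1): ∅ ∈ τ? Yes; X ∈ τ? Yes.
Axiom (T2/T3): check pairwise unions and intersections of members of τ.
Counterexample for (T3): {58, 59, 60} ∩ {59, 60, 61, 62, 63} = {59, 60} ∉ τ. Therefore τ is NOT a topology.


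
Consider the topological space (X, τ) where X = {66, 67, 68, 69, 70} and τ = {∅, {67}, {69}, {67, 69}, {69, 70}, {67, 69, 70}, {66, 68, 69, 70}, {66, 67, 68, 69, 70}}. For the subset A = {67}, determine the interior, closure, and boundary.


int(A) = {67}, cl(A) = {67}, ∂A = ∅.

Closed sets in (X, τ) are complements of opens:
  closed(X, τ) = {∅, {67}, {66, 68}, {66, 67, 68}, {66, 68, 70}, {66, 67, 68, 70}, {66, 68, 69, 70}, {66, 67, 68, 69, 70}}.
int(A) = ⋃ {U ∈ τ : U ⊆ A}. Opens contained in A: ∅, {67}.
Taking the union of these: int(A) = {67}.
cl(A) = ⋂ {C closed : A ⊆ C}. Closed sets containing A: {67}, {66, 67, 68}, {66, 67, 68, 70}, {66, 67, 68, 69, 70}.
Intersecting these: cl(A) = {67}.
∂A = cl(A) ∖ int(A) = {67} ∖ {67} = ∅.


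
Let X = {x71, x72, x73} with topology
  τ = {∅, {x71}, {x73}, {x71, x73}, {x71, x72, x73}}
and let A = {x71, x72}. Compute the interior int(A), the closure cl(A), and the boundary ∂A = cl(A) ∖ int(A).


int(A) = {x71}, cl(A) = {x71, x72}, ∂A = {x72}.

Closed sets in (X, τ) are complements of opens:
  closed(X, τ) = {∅, {x72}, {x71, x72}, {x72, x73}, {x71, x72, x73}}.
int(A) = ⋃ {U ∈ τ : U ⊆ A}. Opens contained in A: ∅, {x71}.
Taking the union of these: int(A) = {x71}.
cl(A) = ⋂ {C closed : A ⊆ C}. Closed sets containing A: {x71, x72}, {x71, x72, x73}.
Intersecting these: cl(A) = {x71, x72}.
∂A = cl(A) ∖ int(A) = {x71, x72} ∖ {x71} = {x72}.


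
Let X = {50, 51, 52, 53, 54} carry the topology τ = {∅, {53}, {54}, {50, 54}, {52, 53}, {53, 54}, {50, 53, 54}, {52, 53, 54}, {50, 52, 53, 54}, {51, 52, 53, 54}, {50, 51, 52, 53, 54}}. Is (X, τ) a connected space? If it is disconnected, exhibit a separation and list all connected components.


(X, τ) is connected.

Find clopen sets (U ∈ τ with X ∖ U ∈ τ):
  U = ∅, X ∖ U = {50, 51, 52, 53, 54} — both open, so U is clopen.
  U = {50, 51, 52, 53, 54}, X ∖ U = ∅ — both open, so U is clopen.
Only trivial clopens (∅ and X) exist, so (X, τ) is connected.
Compute connected components by grouping points that agree on all clopens:
  component: {50, 51, 52, 53, 54}


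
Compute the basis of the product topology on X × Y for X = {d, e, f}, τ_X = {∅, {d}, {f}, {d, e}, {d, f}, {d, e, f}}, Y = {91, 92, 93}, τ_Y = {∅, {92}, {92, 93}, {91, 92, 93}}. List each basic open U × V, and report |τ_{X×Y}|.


Basis B = {∅ × ∅, {d} × {92}, {f} × {92}, {d} × {92, 93}, {d, e} × {92}, {d, f} × {92}, {f} × {92, 93}, {d} × {91, 92, 93}, {d, e, f} × {92}, {f} × {91, 92, 93}, {d, e} × {92, 93}, {d, f} × {92, 93}, {d, e} × {91, 92, 93}, {d, f} × {91, 92, 93}, {d, e, f} × {92, 93}, {d, e, f} × {91, 92, 93}}; |τ_{X×Y}| = 40.

Enumerate products U × V with U ∈ τ_X, V ∈ τ_Y (deduplicated):
  ∅ × ∅ = {} (∅)
  {d} × {92} = {(d,92)}
  {f} × {92} = {(f,92)}
  {d} × {92, 93} = {(d,92), (d,93)}
  {d, e} × {92} = {(d,92), (e,92)}
  {d, f} × {92} = {(d,92), (f,92)}
  {f} × {92, 93} = {(f,92), (f,93)}
  {d} × {91, 92, 93} = {(d,91), (d,92), (d,93)}
  {d, e, f} × {92} = {(d,92), (e,92), (f,92)}
  {f} × {91, 92, 93} = {(f,91), (f,92), (f,93)}
  {d, e} × {92, 93} = {(d,92), (d,93), (e,92), (e,93)}
  {d, f} × {92, 93} = {(d,92), (d,93), (f,92), (f,93)}
  {d, e} × {91, 92, 93} = {(d,91), (d,92), (d,93), (e,91), (e,92), (e,93)}
  {d, f} × {91, 92, 93} = {(d,91), (d,92), (d,93), (f,91), (f,92), (f,93)}
  {d, e, f} × {92, 93} = {(d,92), (d,93), (e,92), (e,93), (f,92), (f,93)}
  {d, e, f} × {91, 92, 93} = {(d,91), (d,92), (d,93), (e,91), (e,92), (e,93), (f,91), (f,92), (f,93)}
These 16 distinct sets form the basis B.
Close under arbitrary unions to get τ_{X×Y}; counting gives |τ_{X×Y}| = 40.


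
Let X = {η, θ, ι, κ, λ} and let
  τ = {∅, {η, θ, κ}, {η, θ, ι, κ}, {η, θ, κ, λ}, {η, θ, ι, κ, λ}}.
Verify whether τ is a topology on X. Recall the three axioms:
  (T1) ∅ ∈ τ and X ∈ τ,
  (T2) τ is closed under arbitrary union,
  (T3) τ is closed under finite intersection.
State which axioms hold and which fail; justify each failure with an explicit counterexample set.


τ IS a topology on X.

Axiom (T1): ∅ ∈ τ? Yes; X ∈ τ? Yes.
Axiom (T2/T3): check pairwise unions and intersections of members of τ.
All pairwise intersections and unions checked — each lies in τ. Therefore τ satisfies (T1), (T2), (T3): it IS a topology on X.


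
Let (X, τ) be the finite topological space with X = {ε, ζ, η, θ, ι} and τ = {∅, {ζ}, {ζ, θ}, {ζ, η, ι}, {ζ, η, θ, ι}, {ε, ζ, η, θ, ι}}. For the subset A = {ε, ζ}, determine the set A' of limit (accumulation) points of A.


A' = {ε, η, θ, ι}

For each x ∈ X, list the open sets U ∈ τ with x ∈ U, then check whether U ∩ (A ∖ {x}) ≠ ∅ for every such U.
  x = ε: opens ∋ x are {ε, ζ, η, θ, ι}; each meets A ∖ {ε}, so x IS a limit point.
  x = ζ: open {ζ} ∋ x has {ζ} ∩ (A ∖ {ζ}) = ∅, so x is NOT a limit point.
  x = η: opens ∋ x are {ζ, η, ι}, {ζ, η, θ, ι}, {ε, ζ, η, θ, ι}; each meets A ∖ {η}, so x IS a limit point.
  x = θ: opens ∋ x are {ζ, θ}, {ζ, η, θ, ι}, {ε, ζ, η, θ, ι}; each meets A ∖ {θ}, so x IS a limit point.
  x = ι: opens ∋ x are {ζ, η, ι}, {ζ, η, θ, ι}, {ε, ζ, η, θ, ι}; each meets A ∖ {ι}, so x IS a limit point.
Collecting: A' = {ε, η, θ, ι}.


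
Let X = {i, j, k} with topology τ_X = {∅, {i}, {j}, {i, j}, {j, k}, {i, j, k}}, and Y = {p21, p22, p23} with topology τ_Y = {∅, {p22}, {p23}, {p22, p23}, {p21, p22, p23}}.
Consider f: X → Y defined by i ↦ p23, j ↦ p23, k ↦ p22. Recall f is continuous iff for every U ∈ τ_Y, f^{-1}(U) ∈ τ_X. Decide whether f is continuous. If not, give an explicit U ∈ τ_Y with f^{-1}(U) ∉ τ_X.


f is NOT continuous.

Compute f^{-1}(U) for each U ∈ τ_Y:
  U = ∅: f^{-1}(U) = ∅ ∈ τ_X ✓.
  U = {p22}: f^{-1}(U) = {k} ∉ τ_X ✗.
  U = {p23}: f^{-1}(U) = {i, j} ∈ τ_X ✓.
  U = {p22, p23}: f^{-1}(U) = {i, j, k} ∈ τ_X ✓.
  U = {p21, p22, p23}: f^{-1}(U) = {i, j, k} ∈ τ_X ✓.
Found U = {p22} with f^{-1}(U) = {k} not in τ_X. Therefore f is NOT continuous.


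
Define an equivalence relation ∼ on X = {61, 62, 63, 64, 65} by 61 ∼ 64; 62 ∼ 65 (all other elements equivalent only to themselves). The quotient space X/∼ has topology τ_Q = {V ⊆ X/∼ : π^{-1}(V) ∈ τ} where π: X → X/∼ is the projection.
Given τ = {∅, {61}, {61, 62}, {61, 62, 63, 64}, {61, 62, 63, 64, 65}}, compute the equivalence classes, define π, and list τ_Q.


X/∼ = {[61=64], [62=65], [63]}; |τ_Q| = 2.

Equivalence classes: [61=64], [62=65], [63].
Quotient map π: X → X/∼ sends 61 ↦ [61=64], 62 ↦ [62=65], 63 ↦ [63], 64 ↦ [61=64], 65 ↦ [62=65].
For each subset V ⊆ X/∼, compute π^{-1}(V) ⊆ X and check whether π^{-1}(V) ∈ τ. V is open in τ_Q iff π^{-1}(V) ∈ τ.
  V = {}: π^{-1}(V) = ∅ ∈ τ ✓.
  V = {[61=64]}: π^{-1}(V) = {61, 64} ∉ τ ✗.
  V = {[62=65]}: π^{-1}(V) = {62, 65} ∉ τ ✗.
  V = {[61=64], [62=65]}: π^{-1}(V) = {61, 62, 64, 65} ∉ τ ✗.
  V = {[63]}: π^{-1}(V) = {63} ∉ τ ✗.
  V = {[61=64], [63]}: π^{-1}(V) = {61, 63, 64} ∉ τ ✗.
  V = {[62=65], [63]}: π^{-1}(V) = {62, 63, 65} ∉ τ ✗.
  V = {[61=64], [62=65], [63]}: π^{-1}(V) = {61, 62, 63, 64, 65} ∈ τ ✓.
Open sets in the quotient: τ_Q = {{}, {[61=64], [62=65], [63]}} (2 elements).


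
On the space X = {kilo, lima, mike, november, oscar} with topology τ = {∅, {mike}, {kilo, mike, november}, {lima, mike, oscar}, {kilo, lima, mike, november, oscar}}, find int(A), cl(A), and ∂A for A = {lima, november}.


int(A) = ∅, cl(A) = {kilo, lima, november, oscar}, ∂A = {kilo, lima, november, oscar}.

Closed sets in (X, τ) are complements of opens:
  closed(X, τ) = {∅, {kilo, november}, {lima, oscar}, {kilo, lima, november, oscar}, {kilo, lima, mike, november, oscar}}.
int(A) = ⋃ {U ∈ τ : U ⊆ A}. Opens contained in A: ∅.
Taking the union of these: int(A) = ∅.
cl(A) = ⋂ {C closed : A ⊆ C}. Closed sets containing A: {kilo, lima, november, oscar}, {kilo, lima, mike, november, oscar}.
Intersecting these: cl(A) = {kilo, lima, november, oscar}.
∂A = cl(A) ∖ int(A) = {kilo, lima, november, oscar} ∖ ∅ = {kilo, lima, november, oscar}.


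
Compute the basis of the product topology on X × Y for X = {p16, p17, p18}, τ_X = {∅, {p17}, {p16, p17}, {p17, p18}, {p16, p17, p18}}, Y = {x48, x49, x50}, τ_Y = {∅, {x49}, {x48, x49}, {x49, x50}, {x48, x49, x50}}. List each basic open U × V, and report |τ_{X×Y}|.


Basis B = {∅ × ∅, {p17} × {x49}, {p16, p17} × {x49}, {p17} × {x48, x49}, {p17} × {x49, x50}, {p17, p18} × {x49}, {p16, p17, p18} × {x49}, {p17} × {x48, x49, x50}, {p16, p17} × {x48, x49}, {p16, p17} × {x49, x50}, {p17, p18} × {x48, x49}, {p17, p18} × {x49, x50}, {p16, p17} × {x48, x49, x50}, {p16, p17, p18} × {x48, x49}, {p16, p17, p18} × {x49, x50}, {p17, p18} × {x48, x49, x50}, {p16, p17, p18} × {x48, x49, x50}}; |τ_{X×Y}| = 48.

Enumerate products U × V with U ∈ τ_X, V ∈ τ_Y (deduplicated):
  ∅ × ∅ = {} (∅)
  {p17} × {x49} = {(p17,x49)}
  {p16, p17} × {x49} = {(p16,x49), (p17,x49)}
  {p17} × {x48, x49} = {(p17,x48), (p17,x49)}
  {p17} × {x49, x50} = {(p17,x49), (p17,x50)}
  {p17, p18} × {x49} = {(p17,x49), (p18,x49)}
  {p16, p17, p18} × {x49} = {(p16,x49), (p17,x49), (p18,x49)}
  {p17} × {x48, x49, x50} = {(p17,x48), (p17,x49), (p17,x50)}
  {p16, p17} × {x48, x49} = {(p16,x48), (p16,x49), (p17,x48), (p17,x49)}
  {p16, p17} × {x49, x50} = {(p16,x49), (p16,x50), (p17,x49), (p17,x50)}
  {p17, p18} × {x48, x49} = {(p17,x48), (p17,x49), (p18,x48), (p18,x49)}
  {p17, p18} × {x49, x50} = {(p17,x49), (p17,x50), (p18,x49), (p18,x50)}
  {p16, p17} × {x48, x49, x50} = {(p16,x48), (p16,x49), (p16,x50), (p17,x48), (p17,x49), (p17,x50)}
  {p16, p17, p18} × {x48, x49} = {(p16,x48), (p16,x49), (p17,x48), (p17,x49), (p18,x48), (p18,x49)}
  {p16, p17, p18} × {x49, x50} = {(p16,x49), (p16,x50), (p17,x49), (p17,x50), (p18,x49), (p18,x50)}
  {p17, p18} × {x48, x49, x50} = {(p17,x48), (p17,x49), (p17,x50), (p18,x48), (p18,x49), (p18,x50)}
  {p16, p17, p18} × {x48, x49, x50} = {(p16,x48), (p16,x49), (p16,x50), (p17,x48), (p17,x49), (p17,x50), (p18,x48), (p18,x49), (p18,x50)}
These 17 distinct sets form the basis B.
Close under arbitrary unions to get τ_{X×Y}; counting gives |τ_{X×Y}| = 48.


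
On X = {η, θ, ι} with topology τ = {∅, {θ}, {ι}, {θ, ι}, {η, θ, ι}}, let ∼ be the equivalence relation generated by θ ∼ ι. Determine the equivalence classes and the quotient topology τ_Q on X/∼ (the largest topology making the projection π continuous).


X/∼ = {[η], [θ=ι]}; |τ_Q| = 3.

Equivalence classes: [η], [θ=ι].
Quotient map π: X → X/∼ sends η ↦ [η], θ ↦ [θ=ι], ι ↦ [θ=ι].
For each subset V ⊆ X/∼, compute π^{-1}(V) ⊆ X and check whether π^{-1}(V) ∈ τ. V is open in τ_Q iff π^{-1}(V) ∈ τ.
  V = {}: π^{-1}(V) = ∅ ∈ τ ✓.
  V = {[η]}: π^{-1}(V) = {η} ∉ τ ✗.
  V = {[θ=ι]}: π^{-1}(V) = {θ, ι} ∈ τ ✓.
  V = {[η], [θ=ι]}: π^{-1}(V) = {η, θ, ι} ∈ τ ✓.
Open sets in the quotient: τ_Q = {{}, {[θ=ι]}, {[η], [θ=ι]}} (3 elements).


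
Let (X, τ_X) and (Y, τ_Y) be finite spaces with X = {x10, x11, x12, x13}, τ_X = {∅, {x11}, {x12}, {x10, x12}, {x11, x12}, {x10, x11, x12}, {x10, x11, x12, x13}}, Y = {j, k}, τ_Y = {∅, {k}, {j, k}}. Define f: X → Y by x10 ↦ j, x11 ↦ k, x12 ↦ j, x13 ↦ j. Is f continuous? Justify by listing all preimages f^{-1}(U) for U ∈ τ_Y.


f IS continuous.

Compute f^{-1}(U) for each U ∈ τ_Y:
  U = ∅: f^{-1}(U) = ∅ ∈ τ_X ✓.
  U = {k}: f^{-1}(U) = {x11} ∈ τ_X ✓.
  U = {j, k}: f^{-1}(U) = {x10, x11, x12, x13} ∈ τ_X ✓.
Every preimage lies in τ_X, so f IS continuous.


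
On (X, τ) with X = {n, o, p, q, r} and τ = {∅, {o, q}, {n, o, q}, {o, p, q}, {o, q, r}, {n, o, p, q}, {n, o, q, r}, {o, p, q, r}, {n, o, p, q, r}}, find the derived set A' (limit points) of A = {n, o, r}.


A' = {n, p, q, r}

For each x ∈ X, list the open sets U ∈ τ with x ∈ U, then check whether U ∩ (A ∖ {x}) ≠ ∅ for every such U.
  x = n: opens ∋ x are {n, o, q}, {n, o, p, q}, {n, o, q, r}, {n, o, p, q, r}; each meets A ∖ {n}, so x IS a limit point.
  x = o: open {o, q} ∋ x has {o, q} ∩ (A ∖ {o}) = ∅, so x is NOT a limit point.
  x = p: opens ∋ x are {o, p, q}, {n, o, p, q}, {o, p, q, r}, {n, o, p, q, r}; each meets A ∖ {p}, so x IS a limit point.
  x = q: opens ∋ x are {o, q}, {n, o, q}, {o, p, q}, {o, q, r}, {n, o, p, q}, {n, o, q, r}, {o, p, q, r}, {n, o, p, q, r}; each meets A ∖ {q}, so x IS a limit point.
  x = r: opens ∋ x are {o, q, r}, {n, o, q, r}, {o, p, q, r}, {n, o, p, q, r}; each meets A ∖ {r}, so x IS a limit point.
Collecting: A' = {n, p, q, r}.


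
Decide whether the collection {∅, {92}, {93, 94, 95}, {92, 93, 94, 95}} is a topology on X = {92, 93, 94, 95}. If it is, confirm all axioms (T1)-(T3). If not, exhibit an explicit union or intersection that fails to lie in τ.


τ IS a topology on X.

Axiom (T1): ∅ ∈ τ? Yes; X ∈ τ? Yes.
Axiom (T2/T3): check pairwise unions and intersections of members of τ.
All pairwise intersections and unions checked — each lies in τ. Therefore τ satisfies (T1), (T2), (T3): it IS a topology on X.


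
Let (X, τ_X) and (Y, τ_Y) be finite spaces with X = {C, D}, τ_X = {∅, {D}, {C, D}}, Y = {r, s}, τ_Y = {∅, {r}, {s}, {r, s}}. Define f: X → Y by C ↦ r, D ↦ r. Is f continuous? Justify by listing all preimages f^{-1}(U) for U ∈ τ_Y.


f IS continuous.

Compute f^{-1}(U) for each U ∈ τ_Y:
  U = ∅: f^{-1}(U) = ∅ ∈ τ_X ✓.
  U = {r}: f^{-1}(U) = {C, D} ∈ τ_X ✓.
  U = {s}: f^{-1}(U) = ∅ ∈ τ_X ✓.
  U = {r, s}: f^{-1}(U) = {C, D} ∈ τ_X ✓.
Every preimage lies in τ_X, so f IS continuous.


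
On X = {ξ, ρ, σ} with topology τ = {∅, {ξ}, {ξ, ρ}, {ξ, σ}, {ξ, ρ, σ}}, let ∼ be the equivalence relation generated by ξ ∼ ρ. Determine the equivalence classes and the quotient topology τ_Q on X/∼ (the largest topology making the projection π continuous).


X/∼ = {[ξ=ρ], [σ]}; |τ_Q| = 3.

Equivalence classes: [ξ=ρ], [σ].
Quotient map π: X → X/∼ sends ξ ↦ [ξ=ρ], ρ ↦ [ξ=ρ], σ ↦ [σ].
For each subset V ⊆ X/∼, compute π^{-1}(V) ⊆ X and check whether π^{-1}(V) ∈ τ. V is open in τ_Q iff π^{-1}(V) ∈ τ.
  V = {}: π^{-1}(V) = ∅ ∈ τ ✓.
  V = {[ξ=ρ]}: π^{-1}(V) = {ξ, ρ} ∈ τ ✓.
  V = {[σ]}: π^{-1}(V) = {σ} ∉ τ ✗.
  V = {[ξ=ρ], [σ]}: π^{-1}(V) = {ξ, ρ, σ} ∈ τ ✓.
Open sets in the quotient: τ_Q = {{}, {[ξ=ρ]}, {[ξ=ρ], [σ]}} (3 elements).


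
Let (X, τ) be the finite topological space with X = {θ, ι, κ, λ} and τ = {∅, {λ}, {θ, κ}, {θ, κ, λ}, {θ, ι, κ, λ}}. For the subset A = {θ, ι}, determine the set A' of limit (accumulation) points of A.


A' = {ι, κ}

For each x ∈ X, list the open sets U ∈ τ with x ∈ U, then check whether U ∩ (A ∖ {x}) ≠ ∅ for every such U.
  x = θ: open {θ, κ} ∋ x has {θ, κ} ∩ (A ∖ {θ}) = ∅, so x is NOT a limit point.
  x = ι: opens ∋ x are {θ, ι, κ, λ}; each meets A ∖ {ι}, so x IS a limit point.
  x = κ: opens ∋ x are {θ, κ}, {θ, κ, λ}, {θ, ι, κ, λ}; each meets A ∖ {κ}, so x IS a limit point.
  x = λ: open {λ} ∋ x has {λ} ∩ (A ∖ {λ}) = ∅, so x is NOT a limit point.
Collecting: A' = {ι, κ}.


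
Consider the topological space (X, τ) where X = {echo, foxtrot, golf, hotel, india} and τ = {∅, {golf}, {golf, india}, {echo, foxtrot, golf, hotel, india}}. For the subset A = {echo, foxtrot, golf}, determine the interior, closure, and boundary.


int(A) = {golf}, cl(A) = {echo, foxtrot, golf, hotel, india}, ∂A = {echo, foxtrot, hotel, india}.

Closed sets in (X, τ) are complements of opens:
  closed(X, τ) = {∅, {echo, foxtrot, hotel}, {echo, foxtrot, hotel, india}, {echo, foxtrot, golf, hotel, india}}.
int(A) = ⋃ {U ∈ τ : U ⊆ A}. Opens contained in A: ∅, {golf}.
Taking the union of these: int(A) = {golf}.
cl(A) = ⋂ {C closed : A ⊆ C}. Closed sets containing A: {echo, foxtrot, golf, hotel, india}.
Intersecting these: cl(A) = {echo, foxtrot, golf, hotel, india}.
∂A = cl(A) ∖ int(A) = {echo, foxtrot, golf, hotel, india} ∖ {golf} = {echo, foxtrot, hotel, india}.
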